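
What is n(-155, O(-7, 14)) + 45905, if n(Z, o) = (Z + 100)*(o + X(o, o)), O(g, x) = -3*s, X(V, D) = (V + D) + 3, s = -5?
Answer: 43265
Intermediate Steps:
X(V, D) = 3 + D + V (X(V, D) = (D + V) + 3 = 3 + D + V)
O(g, x) = 15 (O(g, x) = -3*(-5) = 15)
n(Z, o) = (3 + 3*o)*(100 + Z) (n(Z, o) = (Z + 100)*(o + (3 + o + o)) = (100 + Z)*(o + (3 + 2*o)) = (100 + Z)*(3 + 3*o) = (3 + 3*o)*(100 + Z))
n(-155, O(-7, 14)) + 45905 = (300 + 3*(-155) + 300*15 + 3*(-155)*15) + 45905 = (300 - 465 + 4500 - 6975) + 45905 = -2640 + 45905 = 43265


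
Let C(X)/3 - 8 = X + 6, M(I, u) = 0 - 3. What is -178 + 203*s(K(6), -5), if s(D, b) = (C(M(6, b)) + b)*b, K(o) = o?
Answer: -28598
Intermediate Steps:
M(I, u) = -3
C(X) = 42 + 3*X (C(X) = 24 + 3*(X + 6) = 24 + 3*(6 + X) = 24 + (18 + 3*X) = 42 + 3*X)
s(D, b) = b*(33 + b) (s(D, b) = ((42 + 3*(-3)) + b)*b = ((42 - 9) + b)*b = (33 + b)*b = b*(33 + b))
-178 + 203*s(K(6), -5) = -178 + 203*(-5*(33 - 5)) = -178 + 203*(-5*28) = -178 + 203*(-140) = -178 - 28420 = -28598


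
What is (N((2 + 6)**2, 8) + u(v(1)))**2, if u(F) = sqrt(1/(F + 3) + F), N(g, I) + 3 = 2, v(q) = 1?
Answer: 9/4 - sqrt(5) ≈ 0.013932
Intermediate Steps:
N(g, I) = -1 (N(g, I) = -3 + 2 = -1)
u(F) = sqrt(F + 1/(3 + F)) (u(F) = sqrt(1/(3 + F) + F) = sqrt(F + 1/(3 + F)))
(N((2 + 6)**2, 8) + u(v(1)))**2 = (-1 + sqrt((1 + 1*(3 + 1))/(3 + 1)))**2 = (-1 + sqrt((1 + 1*4)/4))**2 = (-1 + sqrt((1 + 4)/4))**2 = (-1 + sqrt((1/4)*5))**2 = (-1 + sqrt(5/4))**2 = (-1 + sqrt(5)/2)**2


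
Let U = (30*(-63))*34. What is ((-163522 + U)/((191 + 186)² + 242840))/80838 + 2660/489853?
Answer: 454219506607/83759813805213 ≈ 0.0054229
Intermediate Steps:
U = -64260 (U = -1890*34 = -64260)
((-163522 + U)/((191 + 186)² + 242840))/80838 + 2660/489853 = ((-163522 - 64260)/((191 + 186)² + 242840))/80838 + 2660/489853 = -227782/(377² + 242840)*(1/80838) + 2660*(1/489853) = -227782/(142129 + 242840)*(1/80838) + 380/69979 = -227782/384969*(1/80838) + 380/69979 = -227782*1/384969*(1/80838) + 380/69979 = -227782/384969*1/80838 + 380/69979 = -113891/15560062011 + 380/69979 = 454219506607/83759813805213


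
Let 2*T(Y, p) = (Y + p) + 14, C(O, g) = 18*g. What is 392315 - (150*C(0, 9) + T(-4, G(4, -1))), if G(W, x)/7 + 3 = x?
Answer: 368024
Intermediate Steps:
G(W, x) = -21 + 7*x
T(Y, p) = 7 + Y/2 + p/2 (T(Y, p) = ((Y + p) + 14)/2 = (14 + Y + p)/2 = 7 + Y/2 + p/2)
392315 - (150*C(0, 9) + T(-4, G(4, -1))) = 392315 - (150*(18*9) + (7 + (1/2)*(-4) + (-21 + 7*(-1))/2)) = 392315 - (150*162 + (7 - 2 + (-21 - 7)/2)) = 392315 - (24300 + (7 - 2 + (1/2)*(-28))) = 392315 - (24300 + (7 - 2 - 14)) = 392315 - (24300 - 9) = 392315 - 1*24291 = 392315 - 24291 = 368024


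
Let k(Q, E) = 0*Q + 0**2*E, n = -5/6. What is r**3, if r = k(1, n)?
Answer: 0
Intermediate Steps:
n = -5/6 (n = -5*1/6 = -5/6 ≈ -0.83333)
k(Q, E) = 0 (k(Q, E) = 0 + 0*E = 0 + 0 = 0)
r = 0
r**3 = 0**3 = 0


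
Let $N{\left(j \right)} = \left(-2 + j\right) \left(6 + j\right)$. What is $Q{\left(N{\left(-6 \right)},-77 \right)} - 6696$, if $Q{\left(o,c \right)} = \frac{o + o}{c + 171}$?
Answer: $-6696$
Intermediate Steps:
$Q{\left(o,c \right)} = \frac{2 o}{171 + c}$
$Q{\left(N{\left(-6 \right)},-77 \right)} - 6696 = \frac{2 \left(-12 + \left(-6\right)^{2} + 4 \left(-6\right)\right)}{171 - 77} - 6696 = \frac{2 \left(-12 + 36 - 24\right)}{94} - 6696 = 2 \cdot 0 \cdot \frac{1}{94} - 6696 = 0 - 6696 = -6696$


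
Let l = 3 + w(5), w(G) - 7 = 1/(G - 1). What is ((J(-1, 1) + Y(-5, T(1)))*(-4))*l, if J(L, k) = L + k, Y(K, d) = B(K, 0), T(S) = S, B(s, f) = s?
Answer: 205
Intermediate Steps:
Y(K, d) = K
w(G) = 7 + 1/(-1 + G) (w(G) = 7 + 1/(G - 1) = 7 + 1/(-1 + G))
l = 41/4 (l = 3 + (-6 + 7*5)/(-1 + 5) = 3 + (-6 + 35)/4 = 3 + (¼)*29 = 3 + 29/4 = 41/4 ≈ 10.250)
((J(-1, 1) + Y(-5, T(1)))*(-4))*l = (((-1 + 1) - 5)*(-4))*(41/4) = ((0 - 5)*(-4))*(41/4) = -5*(-4)*(41/4) = 20*(41/4) = 205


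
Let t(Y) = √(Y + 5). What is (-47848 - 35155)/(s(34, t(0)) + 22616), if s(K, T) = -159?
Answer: -83003/22457 ≈ -3.6961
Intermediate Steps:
t(Y) = √(5 + Y)
(-47848 - 35155)/(s(34, t(0)) + 22616) = (-47848 - 35155)/(-159 + 22616) = -83003/22457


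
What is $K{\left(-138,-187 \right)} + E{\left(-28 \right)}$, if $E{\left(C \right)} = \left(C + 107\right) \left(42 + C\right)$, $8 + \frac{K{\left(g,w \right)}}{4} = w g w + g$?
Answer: $-19302366$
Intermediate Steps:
$K{\left(g,w \right)} = -32 + 4 g + 4 g w^{2}$ ($K{\left(g,w \right)} = -32 + 4 \left(w g w + g\right) = -32 + 4 \left(g w w + g\right) = -32 + 4 \left(g w^{2} + g\right) = -32 + 4 \left(g + g w^{2}\right) = -32 + \left(4 g + 4 g w^{2}\right) = -32 + 4 g + 4 g w^{2}$)
$E{\left(C \right)} = \left(42 + C\right) \left(107 + C\right)$ ($E{\left(C \right)} = \left(107 + C\right) \left(42 + C\right) = \left(42 + C\right) \left(107 + C\right)$)
$K{\left(-138,-187 \right)} + E{\left(-28 \right)} = \left(-32 + 4 \left(-138\right) + 4 \left(-138\right) \left(-187\right)^{2}\right) + \left(4494 + \left(-28\right)^{2} + 149 \left(-28\right)\right) = \left(-32 - 552 + 4 \left(-138\right) 34969\right) + \left(4494 + 784 - 4172\right) = \left(-32 - 552 - 19302888\right) + 1106 = -19303472 + 1106 = -19302366$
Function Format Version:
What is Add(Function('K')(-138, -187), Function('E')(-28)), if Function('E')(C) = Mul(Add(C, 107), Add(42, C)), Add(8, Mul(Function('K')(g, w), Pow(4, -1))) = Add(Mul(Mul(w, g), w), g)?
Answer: -19302366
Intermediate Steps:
Function('K')(g, w) = Add(-32, Mul(4, g), Mul(4, g, Pow(w, 2))) (Function('K')(g, w) = Add(-32, Mul(4, Add(Mul(Mul(w, g), w), g))) = Add(-32, Mul(4, Add(Mul(Mul(g, w), w), g))) = Add(-32, Mul(4, Add(Mul(g, Pow(w, 2)), g))) = Add(-32, Mul(4, Add(g, Mul(g, Pow(w, 2))))) = Add(-32, Add(Mul(4, g), Mul(4, g, Pow(w, 2)))) = Add(-32, Mul(4, g), Mul(4, g, Pow(w, 2))))
Function('E')(C) = Mul(Add(42, C), Add(107, C)) (Function('E')(C) = Mul(Add(107, C), Add(42, C)) = Mul(Add(42, C), Add(107, C)))
Add(Function('K')(-138, -187), Function('E')(-28)) = Add(Add(-32, Mul(4, -138), Mul(4, -138, Pow(-187, 2))), Add(4494, Pow(-28, 2), Mul(149, -28))) = Add(Add(-32, -552, Mul(4, -138, 34969)), Add(4494, 784, -4172)) = Add(Add(-32, -552, -19302888), 1106) = Add(-19303472, 1106) = -19302366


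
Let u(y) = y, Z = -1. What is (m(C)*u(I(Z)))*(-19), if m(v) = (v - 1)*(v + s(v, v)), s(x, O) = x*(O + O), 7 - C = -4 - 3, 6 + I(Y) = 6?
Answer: 0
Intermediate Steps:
I(Y) = 0 (I(Y) = -6 + 6 = 0)
C = 14 (C = 7 - (-4 - 3) = 7 - 1*(-7) = 7 + 7 = 14)
s(x, O) = 2*O*x (s(x, O) = x*(2*O) = 2*O*x)
m(v) = (-1 + v)*(v + 2*v**2) (m(v) = (v - 1)*(v + 2*v*v) = (-1 + v)*(v + 2*v**2))
(m(C)*u(I(Z)))*(-19) = ((14*(-1 - 1*14 + 2*14**2))*0)*(-19) = ((14*(-1 - 14 + 2*196))*0)*(-19) = ((14*(-1 - 14 + 392))*0)*(-19) = ((14*377)*0)*(-19) = (5278*0)*(-19) = 0*(-19) = 0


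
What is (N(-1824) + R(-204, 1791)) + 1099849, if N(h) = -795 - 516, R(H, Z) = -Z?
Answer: 1096747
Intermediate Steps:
N(h) = -1311
(N(-1824) + R(-204, 1791)) + 1099849 = (-1311 - 1*1791) + 1099849 = (-1311 - 1791) + 1099849 = -3102 + 1099849 = 1096747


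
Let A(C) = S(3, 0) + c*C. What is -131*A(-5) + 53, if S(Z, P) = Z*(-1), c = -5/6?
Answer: -599/6 ≈ -99.833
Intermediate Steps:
c = -⅚ (c = -5*⅙ = -⅚ ≈ -0.83333)
S(Z, P) = -Z
A(C) = -3 - 5*C/6 (A(C) = -1*3 - 5*C/6 = -3 - 5*C/6)
-131*A(-5) + 53 = -131*(-3 - ⅚*(-5)) + 53 = -131*(-3 + 25/6) + 53 = -131*7/6 + 53 = -917/6 + 53 = -599/6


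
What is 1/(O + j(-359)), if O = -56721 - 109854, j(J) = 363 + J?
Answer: -1/166571 ≈ -6.0034e-6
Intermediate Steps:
O = -166575
1/(O + j(-359)) = 1/(-166575 + (363 - 359)) = 1/(-166575 + 4) = 1/(-166571) = -1/166571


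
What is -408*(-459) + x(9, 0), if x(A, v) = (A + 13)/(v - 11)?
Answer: 187270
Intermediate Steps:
x(A, v) = (13 + A)/(-11 + v)
-408*(-459) + x(9, 0) = -408*(-459) + (13 + 9)/(-11 + 0) = 187272 + 22/(-11) = 187272 - 1/11*22 = 187272 - 2 = 187270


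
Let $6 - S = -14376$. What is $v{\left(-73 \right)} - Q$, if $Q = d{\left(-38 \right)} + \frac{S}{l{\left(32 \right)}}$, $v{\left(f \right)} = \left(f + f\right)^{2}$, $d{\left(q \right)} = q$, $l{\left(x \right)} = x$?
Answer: $\frac{334473}{16} \approx 20905.0$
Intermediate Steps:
$S = 14382$ ($S = 6 - -14376 = 6 + 14376 = 14382$)
$v{\left(f \right)} = 4 f^{2}$ ($v{\left(f \right)} = \left(2 f\right)^{2} = 4 f^{2}$)
$Q = \frac{6583}{16}$ ($Q = -38 + \frac{14382}{32} = -38 + 14382 \cdot \frac{1}{32} = -38 + \frac{7191}{16} = \frac{6583}{16} \approx 411.44$)
$v{\left(-73 \right)} - Q = 4 \left(-73\right)^{2} - \frac{6583}{16} = 4 \cdot 5329 - \frac{6583}{16} = 21316 - \frac{6583}{16} = \frac{334473}{16}$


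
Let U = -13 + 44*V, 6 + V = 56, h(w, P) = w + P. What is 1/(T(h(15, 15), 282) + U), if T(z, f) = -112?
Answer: 1/2075 ≈ 0.00048193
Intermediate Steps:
h(w, P) = P + w
V = 50 (V = -6 + 56 = 50)
U = 2187 (U = -13 + 44*50 = -13 + 2200 = 2187)
1/(T(h(15, 15), 282) + U) = 1/(-112 + 2187) = 1/2075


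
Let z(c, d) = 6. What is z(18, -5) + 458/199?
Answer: 1652/199 ≈ 8.3015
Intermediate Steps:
z(18, -5) + 458/199 = 6 + 458/199 = 1652/199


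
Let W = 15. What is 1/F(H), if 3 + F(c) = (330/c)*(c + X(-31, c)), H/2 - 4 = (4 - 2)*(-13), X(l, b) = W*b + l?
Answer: 2/11019 ≈ 0.00018150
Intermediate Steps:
X(l, b) = l + 15*b (X(l, b) = 15*b + l = l + 15*b)
H = -44 (H = 8 + 2*((4 - 2)*(-13)) = 8 + 2*(2*(-13)) = 8 + 2*(-26) = 8 - 52 = -44)
F(c) = -3 + 330*(-31 + 16*c)/c (F(c) = -3 + (330/c)*(c + (-31 + 15*c)) = -3 + (330/c)*(-31 + 16*c) = -3 + 330*(-31 + 16*c)/c)
1/F(H) = 1/(5277 - 10230/(-44)) = 1/(5277 - 10230*(-1/44)) = 1/(5277 + 465/2) = 1/(11019/2) = 2/11019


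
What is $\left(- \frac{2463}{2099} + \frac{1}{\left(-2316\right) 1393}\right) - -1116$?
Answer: $\frac{7549347667849}{6771768612} \approx 1114.8$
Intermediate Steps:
$\left(- \frac{2463}{2099} + \frac{1}{\left(-2316\right) 1393}\right) - -1116 = \left(\left(-2463\right) \frac{1}{2099} - \frac{1}{3226188}\right) + 1116 = \left(- \frac{2463}{2099} - \frac{1}{3226188}\right) + 1116 = - \frac{7946103143}{6771768612} + 1116 = \frac{7549347667849}{6771768612}$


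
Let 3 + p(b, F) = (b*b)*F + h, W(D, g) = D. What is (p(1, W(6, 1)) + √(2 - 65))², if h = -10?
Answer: (-7 + 3*I*√7)² ≈ -14.0 - 111.12*I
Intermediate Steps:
p(b, F) = -13 + F*b² (p(b, F) = -3 + ((b*b)*F - 10) = -3 + (b²*F - 10) = -3 + (F*b² - 10) = -3 + (-10 + F*b²) = -13 + F*b²)
(p(1, W(6, 1)) + √(2 - 65))² = ((-13 + 6*1²) + √(2 - 65))² = ((-13 + 6*1) + √(-63))² = ((-13 + 6) + 3*I*√7)² = (-7 + 3*I*√7)²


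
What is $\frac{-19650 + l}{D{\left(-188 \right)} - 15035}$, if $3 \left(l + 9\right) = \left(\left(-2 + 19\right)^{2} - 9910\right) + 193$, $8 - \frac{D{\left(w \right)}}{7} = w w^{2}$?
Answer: $- \frac{13681}{27898635} \approx -0.00049038$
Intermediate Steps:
$D{\left(w \right)} = 56 - 7 w^{3}$ ($D{\left(w \right)} = 56 - 7 w w^{2} = 56 - 7 w^{3}$)
$l = - \frac{9455}{3}$ ($l = -9 + \frac{\left(\left(-2 + 19\right)^{2} - 9910\right) + 193}{3} = -9 + \frac{\left(17^{2} - 9910\right) + 193}{3} = -9 + \frac{\left(289 - 9910\right) + 193}{3} = -9 + \frac{-9621 + 193}{3} = -9 + \frac{1}{3} \left(-9428\right) = -9 - \frac{9428}{3} = - \frac{9455}{3} \approx -3151.7$)
$\frac{-19650 + l}{D{\left(-188 \right)} - 15035} = \frac{-19650 - \frac{9455}{3}}{\left(56 - 7 \left(-188\right)^{3}\right) - 15035} = - \frac{68405}{3 \left(\left(56 - -46512704\right) - 15035\right)} = - \frac{68405}{3 \left(\left(56 + 46512704\right) - 15035\right)} = - \frac{68405}{3 \left(46512760 - 15035\right)} = - \frac{68405}{3 \cdot 46497725} = \left(- \frac{68405}{3}\right) \frac{1}{46497725} = - \frac{13681}{27898635}$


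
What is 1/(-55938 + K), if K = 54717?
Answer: -1/1221 ≈ -0.00081900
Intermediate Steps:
1/(-55938 + K) = 1/(-55938 + 54717) = 1/(-1221) = -1/1221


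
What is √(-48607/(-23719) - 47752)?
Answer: I*√26863690660239/23719 ≈ 218.52*I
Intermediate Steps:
√(-48607/(-23719) - 47752) = √(-48607*(-1/23719) - 47752) = √(48607/23719 - 47752) = √(-1132581081/23719) = I*√26863690660239/23719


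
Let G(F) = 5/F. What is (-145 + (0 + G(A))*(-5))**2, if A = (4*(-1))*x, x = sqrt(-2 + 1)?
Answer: 335775/16 + 3625*I/2 ≈ 20986.0 + 1812.5*I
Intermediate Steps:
x = I (x = sqrt(-1) = I ≈ 1.0*I)
A = -4*I (A = (4*(-1))*I = -4*I ≈ -4.0*I)
(-145 + (0 + G(A))*(-5))**2 = (-145 + (0 + 5/((-4*I)))*(-5))**2 = (-145 + (0 + 5*(I/4))*(-5))**2 = (-145 + (0 + 5*I/4)*(-5))**2 = (-145 + (5*I/4)*(-5))**2 = (-145 - 25*I/4)**2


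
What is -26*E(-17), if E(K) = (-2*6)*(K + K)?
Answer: -10608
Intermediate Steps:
E(K) = -24*K
-26*E(-17) = -(-624)*(-17) = -26*408 = -10608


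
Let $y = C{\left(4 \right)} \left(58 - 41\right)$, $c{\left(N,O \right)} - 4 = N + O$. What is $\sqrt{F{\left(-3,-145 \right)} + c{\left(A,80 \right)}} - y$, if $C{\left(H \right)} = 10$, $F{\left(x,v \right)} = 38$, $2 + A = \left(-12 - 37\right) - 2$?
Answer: $-170 + \sqrt{69} \approx -161.69$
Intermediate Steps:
$A = -53$ ($A = -2 - 51 = -53$)
$c{\left(N,O \right)} = 4 + N + O$ ($c{\left(N,O \right)} = 4 + \left(N + O\right) = 4 + N + O$)
$y = 170$ ($y = 10 \left(58 - 41\right) = 10 \cdot 17 = 170$)
$\sqrt{F{\left(-3,-145 \right)} + c{\left(A,80 \right)}} - y = \sqrt{38 + \left(4 - 53 + 80\right)} - 170 = \sqrt{38 + 31} - 170 = \sqrt{69} - 170 = -170 + \sqrt{69}$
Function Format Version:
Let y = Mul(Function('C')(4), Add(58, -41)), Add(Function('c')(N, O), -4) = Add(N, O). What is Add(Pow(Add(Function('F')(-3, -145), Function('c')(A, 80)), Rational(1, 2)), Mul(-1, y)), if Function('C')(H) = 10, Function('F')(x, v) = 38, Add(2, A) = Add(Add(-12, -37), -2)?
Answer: Add(-170, Pow(69, Rational(1, 2))) ≈ -161.69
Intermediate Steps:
A = -53 (A = Add(-2, Add(Add(-12, -37), -2)) = Add(-2, Add(-49, -2)) = Add(-2, -51) = -53)
Function('c')(N, O) = Add(4, N, O) (Function('c')(N, O) = Add(4, Add(N, O)) = Add(4, N, O))
y = 170 (y = Mul(10, Add(58, -41)) = Mul(10, 17) = 170)
Add(Pow(Add(Function('F')(-3, -145), Function('c')(A, 80)), Rational(1, 2)), Mul(-1, y)) = Add(Pow(Add(38, Add(4, -53, 80)), Rational(1, 2)), Mul(-1, 170)) = Add(Pow(Add(38, 31), Rational(1, 2)), -170) = Add(Pow(69, Rational(1, 2)), -170) = Add(-170, Pow(69, Rational(1, 2)))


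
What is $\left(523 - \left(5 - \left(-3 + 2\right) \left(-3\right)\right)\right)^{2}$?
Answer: $271441$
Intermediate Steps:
$\left(523 - \left(5 - \left(-3 + 2\right) \left(-3\right)\right)\right)^{2} = \left(523 - 2\right)^{2} = 521^{2} = 271441$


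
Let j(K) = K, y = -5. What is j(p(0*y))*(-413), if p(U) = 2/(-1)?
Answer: 826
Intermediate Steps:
p(U) = -2 (p(U) = 2*(-1) = -2)
j(p(0*y))*(-413) = -2*(-413) = 826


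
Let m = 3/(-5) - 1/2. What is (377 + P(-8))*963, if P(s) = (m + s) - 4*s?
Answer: 3851037/10 ≈ 3.8510e+5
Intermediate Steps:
m = -11/10 (m = 3*(-⅕) - 1*½ = -⅗ - ½ = -11/10 ≈ -1.1000)
P(s) = -11/10 - 3*s (P(s) = (-11/10 + s) - 4*s = -11/10 - 3*s)
(377 + P(-8))*963 = (377 + (-11/10 - 3*(-8)))*963 = (377 + (-11/10 + 24))*963 = (377 + 229/10)*963 = (3999/10)*963 = 3851037/10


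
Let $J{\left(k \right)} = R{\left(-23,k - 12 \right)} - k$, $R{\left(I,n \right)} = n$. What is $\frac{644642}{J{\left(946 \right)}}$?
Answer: $- \frac{322321}{6} \approx -53720.0$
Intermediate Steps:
$J{\left(k \right)} = -12$ ($J{\left(k \right)} = \left(k - 12\right) - k = \left(-12 + k\right) - k = -12$)
$\frac{644642}{J{\left(946 \right)}} = \frac{644642}{-12} = 644642 \left(- \frac{1}{12}\right) = - \frac{322321}{6}$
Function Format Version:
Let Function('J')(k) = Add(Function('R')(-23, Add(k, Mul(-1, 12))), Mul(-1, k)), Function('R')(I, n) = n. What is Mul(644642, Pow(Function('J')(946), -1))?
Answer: Rational(-322321, 6) ≈ -53720.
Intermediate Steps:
Function('J')(k) = -12 (Function('J')(k) = Add(Add(k, Mul(-1, 12)), Mul(-1, k)) = Add(Add(k, -12), Mul(-1, k)) = Add(Add(-12, k), Mul(-1, k)) = -12)
Mul(644642, Pow(Function('J')(946), -1)) = Mul(644642, Pow(-12, -1)) = Mul(644642, Rational(-1, 12)) = Rational(-322321, 6)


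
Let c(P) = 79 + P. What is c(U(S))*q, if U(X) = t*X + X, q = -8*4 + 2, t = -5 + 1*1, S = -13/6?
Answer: -2565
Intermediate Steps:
S = -13/6 (S = -13*1/6 = -13/6 ≈ -2.1667)
t = -4 (t = -5 + 1 = -4)
q = -30 (q = -32 + 2 = -30)
U(X) = -3*X (U(X) = -4*X + X = -3*X)
c(U(S))*q = (79 - 3*(-13/6))*(-30) = (79 + 13/2)*(-30) = (171/2)*(-30) = -2565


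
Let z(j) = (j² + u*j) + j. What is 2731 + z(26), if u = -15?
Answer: 3043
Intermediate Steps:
z(j) = j² - 14*j (z(j) = (j² - 15*j) + j = j² - 14*j)
2731 + z(26) = 2731 + 26*(-14 + 26) = 2731 + 26*12 = 2731 + 312 = 3043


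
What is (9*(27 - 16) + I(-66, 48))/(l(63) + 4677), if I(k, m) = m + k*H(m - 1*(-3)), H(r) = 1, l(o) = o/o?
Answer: 81/4678 ≈ 0.017315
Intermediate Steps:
l(o) = 1
I(k, m) = k + m (I(k, m) = m + k*1 = m + k = k + m)
(9*(27 - 16) + I(-66, 48))/(l(63) + 4677) = (9*(27 - 16) + (-66 + 48))/(1 + 4677) = (9*11 - 18)/4678 = (99 - 18)*(1/4678) = 81*(1/4678) = 81/4678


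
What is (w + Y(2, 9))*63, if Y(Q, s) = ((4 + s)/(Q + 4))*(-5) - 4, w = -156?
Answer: -21525/2 ≈ -10763.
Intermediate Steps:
Y(Q, s) = -4 - 5*(4 + s)/(4 + Q) (Y(Q, s) = ((4 + s)/(4 + Q))*(-5) - 4 = -5*(4 + s)/(4 + Q) - 4 = -4 - 5*(4 + s)/(4 + Q))
(w + Y(2, 9))*63 = (-156 + (-36 - 5*9 - 4*2)/(4 + 2))*63 = (-156 + (-36 - 45 - 8)/6)*63 = (-156 + (⅙)*(-89))*63 = (-156 - 89/6)*63 = -1025/6*63 = -21525/2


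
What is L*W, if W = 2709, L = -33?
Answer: -89397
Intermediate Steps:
L*W = -33*2709 = -89397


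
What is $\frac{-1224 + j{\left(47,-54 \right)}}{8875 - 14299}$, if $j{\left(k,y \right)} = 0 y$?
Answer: $\frac{51}{226} \approx 0.22566$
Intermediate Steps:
$j{\left(k,y \right)} = 0$
$\frac{-1224 + j{\left(47,-54 \right)}}{8875 - 14299} = \frac{-1224 + 0}{8875 - 14299} = - \frac{1224}{-5424} = \left(-1224\right) \left(- \frac{1}{5424}\right) = \frac{51}{226}$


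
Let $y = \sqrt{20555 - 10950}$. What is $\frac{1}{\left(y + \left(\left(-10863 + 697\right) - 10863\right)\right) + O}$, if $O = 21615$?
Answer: $\frac{586}{333791} - \frac{\sqrt{9605}}{333791} \approx 0.001462$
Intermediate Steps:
$y = \sqrt{9605} \approx 98.005$
$\frac{1}{\left(y + \left(\left(-10863 + 697\right) - 10863\right)\right) + O} = \frac{1}{\left(\sqrt{9605} + \left(\left(-10863 + 697\right) - 10863\right)\right) + 21615} = \frac{1}{\left(\sqrt{9605} - 21029\right) + 21615} = \frac{1}{\left(-21029 + \sqrt{9605}\right) + 21615} = \frac{1}{586 + \sqrt{9605}}$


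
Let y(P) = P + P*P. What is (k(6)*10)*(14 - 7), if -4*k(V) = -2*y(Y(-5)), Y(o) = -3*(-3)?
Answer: 3150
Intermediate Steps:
Y(o) = 9
y(P) = P + P**2
k(V) = 45 (k(V) = -(-1)*9*(1 + 9)/2 = -(-1)*9*10/2 = -(-1)*90/2 = -1/4*(-180) = 45)
(k(6)*10)*(14 - 7) = (45*10)*(14 - 7) = 450*7 = 3150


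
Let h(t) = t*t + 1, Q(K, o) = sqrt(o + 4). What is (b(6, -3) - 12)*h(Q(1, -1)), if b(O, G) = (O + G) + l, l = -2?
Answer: -44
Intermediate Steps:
Q(K, o) = sqrt(4 + o)
b(O, G) = -2 + G + O (b(O, G) = (O + G) - 2 = (G + O) - 2 = -2 + G + O)
h(t) = 1 + t**2 (h(t) = t**2 + 1 = 1 + t**2)
(b(6, -3) - 12)*h(Q(1, -1)) = ((-2 - 3 + 6) - 12)*(1 + (sqrt(4 - 1))**2) = (1 - 12)*(1 + (sqrt(3))**2) = -11*(1 + 3) = -11*4 = -44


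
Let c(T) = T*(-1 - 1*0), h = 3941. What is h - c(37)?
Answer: 3978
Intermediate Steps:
c(T) = -T (c(T) = T*(-1 + 0) = T*(-1) = -T)
h - c(37) = 3941 - (-1)*37 = 3941 - 1*(-37) = 3941 + 37 = 3978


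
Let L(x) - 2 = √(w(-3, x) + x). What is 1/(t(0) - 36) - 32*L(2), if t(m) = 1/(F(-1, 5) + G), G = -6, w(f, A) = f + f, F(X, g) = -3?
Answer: -20809/325 - 64*I ≈ -64.028 - 64.0*I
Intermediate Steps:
w(f, A) = 2*f
t(m) = -⅑ (t(m) = 1/(-3 - 6) = 1/(-9) = -⅑)
L(x) = 2 + √(-6 + x) (L(x) = 2 + √(2*(-3) + x) = 2 + √(-6 + x))
1/(t(0) - 36) - 32*L(2) = 1/(-⅑ - 36) - 32*(2 + √(-6 + 2)) = 1/(-325/9) - 32*(2 + √(-4)) = -9/325 - 32*(2 + 2*I) = -9/325 + (-64 - 64*I) = -20809/325 - 64*I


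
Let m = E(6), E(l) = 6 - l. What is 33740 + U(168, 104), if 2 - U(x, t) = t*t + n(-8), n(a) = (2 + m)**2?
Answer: 22922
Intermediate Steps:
m = 0 (m = 6 - 1*6 = 6 - 6 = 0)
n(a) = 4 (n(a) = (2 + 0)**2 = 2**2 = 4)
U(x, t) = -2 - t**2 (U(x, t) = 2 - (t*t + 4) = 2 - (t**2 + 4) = 2 - (4 + t**2) = 2 + (-4 - t**2) = -2 - t**2)
33740 + U(168, 104) = 33740 + (-2 - 1*104**2) = 33740 + (-2 - 1*10816) = 33740 + (-2 - 10816) = 33740 - 10818 = 22922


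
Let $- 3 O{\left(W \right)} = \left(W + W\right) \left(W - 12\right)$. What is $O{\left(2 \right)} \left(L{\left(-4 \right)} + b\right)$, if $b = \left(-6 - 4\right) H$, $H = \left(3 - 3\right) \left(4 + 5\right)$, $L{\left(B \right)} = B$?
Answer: $- \frac{160}{3} \approx -53.333$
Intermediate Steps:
$H = 0$ ($H = 0 \cdot 9 = 0$)
$O{\left(W \right)} = - \frac{2 W \left(-12 + W\right)}{3}$ ($O{\left(W \right)} = - \frac{\left(W + W\right) \left(W - 12\right)}{3} = - \frac{2 W \left(-12 + W\right)}{3}$)
$b = 0$ ($b = \left(-6 - 4\right) 0 = \left(-10\right) 0 = 0$)
$O{\left(2 \right)} \left(L{\left(-4 \right)} + b\right) = \frac{2}{3} \cdot 2 \left(12 - 2\right) \left(-4 + 0\right) = \frac{2}{3} \cdot 2 \left(12 - 2\right) \left(-4\right) = \frac{2}{3} \cdot 2 \cdot 10 \left(-4\right) = \frac{40}{3} \left(-4\right) = - \frac{160}{3}$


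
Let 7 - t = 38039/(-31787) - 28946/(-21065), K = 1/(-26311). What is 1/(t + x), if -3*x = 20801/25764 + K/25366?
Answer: 82633968737513936820/541536275987296407847 ≈ 0.15259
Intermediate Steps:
K = -1/26311 ≈ -3.8007e-5
t = 4568337118/669593155 (t = 7 - (38039/(-31787) - 28946/(-21065)) = 7 - (38039*(-1/31787) - 28946*(-1/21065)) = 7 - (-38039/31787 + 28946/21065) = 7 - 1*118814967/669593155 = 7 - 118814967/669593155 = 4568337118/669593155 ≈ 6.8226)
x = -6941343879931/25792526905596 (x = -(20801/25764 - 1/26311/25366)/3 = -(20801*(1/25764) - 1/26311*1/25366)/3 = -(20801/25764 - 1/667404826)/3 = -1/3*6941343879931/8597508968532 = -6941343879931/25792526905596 ≈ -0.26912)
1/(t + x) = 1/(4568337118/669593155 - 6941343879931/25792526905596) = 1/(541536275987296407847/82633968737513936820) = 82633968737513936820/541536275987296407847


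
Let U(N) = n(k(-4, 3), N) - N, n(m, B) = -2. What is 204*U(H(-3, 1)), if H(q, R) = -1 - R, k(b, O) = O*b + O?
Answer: 0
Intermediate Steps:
k(b, O) = O + O*b
U(N) = -2 - N
204*U(H(-3, 1)) = 204*(-2 - (-1 - 1*1)) = 204*(-2 - (-1 - 1)) = 204*(-2 - 1*(-2)) = 204*(-2 + 2) = 204*0 = 0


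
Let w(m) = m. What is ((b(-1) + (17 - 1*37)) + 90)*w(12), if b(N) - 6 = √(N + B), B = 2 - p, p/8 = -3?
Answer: 972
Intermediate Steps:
p = -24 (p = 8*(-3) = -24)
B = 26 (B = 2 - 1*(-24) = 2 + 24 = 26)
b(N) = 6 + √(26 + N) (b(N) = 6 + √(N + 26) = 6 + √(26 + N))
((b(-1) + (17 - 1*37)) + 90)*w(12) = (((6 + √(26 - 1)) + (17 - 1*37)) + 90)*12 = (((6 + √25) + (17 - 37)) + 90)*12 = (((6 + 5) - 20) + 90)*12 = ((11 - 20) + 90)*12 = (-9 + 90)*12 = 81*12 = 972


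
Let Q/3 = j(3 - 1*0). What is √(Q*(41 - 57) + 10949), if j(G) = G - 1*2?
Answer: √10901 ≈ 104.41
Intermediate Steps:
j(G) = -2 + G (j(G) = G - 2 = -2 + G)
Q = 3 (Q = 3*(-2 + (3 - 1*0)) = 3*(-2 + (3 + 0)) = 3*(-2 + 3) = 3*1 = 3)
√(Q*(41 - 57) + 10949) = √(3*(41 - 57) + 10949) = √(3*(-16) + 10949) = √(-48 + 10949) = √10901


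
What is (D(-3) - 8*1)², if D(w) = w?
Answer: 121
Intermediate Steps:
(D(-3) - 8*1)² = (-3 - 8*1)² = (-3 - 8)² = (-11)² = 121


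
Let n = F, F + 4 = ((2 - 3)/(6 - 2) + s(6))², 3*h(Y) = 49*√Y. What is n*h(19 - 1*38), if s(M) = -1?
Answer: -637*I*√19/16 ≈ -173.54*I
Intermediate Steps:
h(Y) = 49*√Y/3 (h(Y) = (49*√Y)/3 = 49*√Y/3)
F = -39/16 (F = -4 + ((2 - 3)/(6 - 2) - 1)² = -4 + (-1/4 - 1)² = -4 + (-1*¼ - 1)² = -4 + (-¼ - 1)² = -4 + (-5/4)² = -4 + 25/16 = -39/16 ≈ -2.4375)
n = -39/16 ≈ -2.4375
n*h(19 - 1*38) = -637*√(19 - 1*38)/16 = -637*√(19 - 38)/16 = -637*√(-19)/16 = -637*I*√19/16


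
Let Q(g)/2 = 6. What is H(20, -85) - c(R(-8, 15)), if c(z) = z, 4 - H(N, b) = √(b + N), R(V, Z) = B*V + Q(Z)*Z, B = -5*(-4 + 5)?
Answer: -216 - I*√65 ≈ -216.0 - 8.0623*I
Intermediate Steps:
Q(g) = 12 (Q(g) = 2*6 = 12)
B = -5 (B = -5*1 = -5)
R(V, Z) = -5*V + 12*Z
H(N, b) = 4 - √(N + b) (H(N, b) = 4 - √(b + N) = 4 - √(N + b))
H(20, -85) - c(R(-8, 15)) = (4 - √(20 - 85)) - (-5*(-8) + 12*15) = (4 - √(-65)) - (40 + 180) = (4 - I*√65) - 1*220 = (4 - I*√65) - 220 = -216 - I*√65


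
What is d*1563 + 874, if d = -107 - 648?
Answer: -1179191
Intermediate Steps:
d = -755
d*1563 + 874 = -755*1563 + 874 = -1180065 + 874 = -1179191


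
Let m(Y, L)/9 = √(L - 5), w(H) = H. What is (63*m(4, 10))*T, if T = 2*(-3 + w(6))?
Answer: 3402*√5 ≈ 7607.1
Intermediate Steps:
m(Y, L) = 9*√(-5 + L) (m(Y, L) = 9*√(L - 5) = 9*√(-5 + L))
T = 6 (T = 2*(-3 + 6) = 2*3 = 6)
(63*m(4, 10))*T = (63*(9*√(-5 + 10)))*6 = (63*(9*√5))*6 = (567*√5)*6 = 3402*√5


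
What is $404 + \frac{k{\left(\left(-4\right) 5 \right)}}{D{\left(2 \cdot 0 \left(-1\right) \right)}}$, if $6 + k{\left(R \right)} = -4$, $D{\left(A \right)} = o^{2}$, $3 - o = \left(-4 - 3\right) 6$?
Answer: $\frac{163618}{405} \approx 404.0$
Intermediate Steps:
$o = 45$ ($o = 3 - \left(-4 - 3\right) 6 = 3 - \left(-7\right) 6 = 3 - -42 = 3 + 42 = 45$)
$D{\left(A \right)} = 2025$ ($D{\left(A \right)} = 45^{2} = 2025$)
$k{\left(R \right)} = -10$ ($k{\left(R \right)} = -6 - 4 = -10$)
$404 + \frac{k{\left(\left(-4\right) 5 \right)}}{D{\left(2 \cdot 0 \left(-1\right) \right)}} = 404 + \frac{1}{2025} \left(-10\right) = 404 - \frac{2}{405} = \frac{163618}{405}$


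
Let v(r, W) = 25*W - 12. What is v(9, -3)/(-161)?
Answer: 87/161 ≈ 0.54037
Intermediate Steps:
v(r, W) = -12 + 25*W
v(9, -3)/(-161) = (-12 + 25*(-3))/(-161) = -(-12 - 75)/161 = -1/161*(-87) = 87/161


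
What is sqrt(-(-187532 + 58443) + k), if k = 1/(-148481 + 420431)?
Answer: sqrt(7793477288322)/7770 ≈ 359.29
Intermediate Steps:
k = 1/271950 ≈ 3.6771e-6
sqrt(-(-187532 + 58443) + k) = sqrt(-(-187532 + 58443) + 1/271950) = sqrt(-1*(-129089) + 1/271950) = sqrt(129089 + 1/271950) = sqrt(35105753551/271950) = sqrt(7793477288322)/7770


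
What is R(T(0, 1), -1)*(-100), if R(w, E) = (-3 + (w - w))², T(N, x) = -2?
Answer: -900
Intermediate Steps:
R(w, E) = 9 (R(w, E) = (-3 + 0)² = (-3)² = 9)
R(T(0, 1), -1)*(-100) = 9*(-100) = -900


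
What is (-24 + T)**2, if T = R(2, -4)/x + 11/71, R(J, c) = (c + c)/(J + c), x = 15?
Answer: 630562321/1134225 ≈ 555.94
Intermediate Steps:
R(J, c) = 2*c/(J + c) (R(J, c) = (2*c)/(J + c) = 2*c/(J + c))
T = 449/1065 (T = (2*(-4)/(2 - 4))/15 + 11/71 = (2*(-4)/(-2))*(1/15) + 11*(1/71) = (2*(-4)*(-1/2))*(1/15) + 11/71 = 4*(1/15) + 11/71 = 4/15 + 11/71 = 449/1065 ≈ 0.42160)
(-24 + T)**2 = (-24 + 449/1065)**2 = (-25111/1065)**2 = 630562321/1134225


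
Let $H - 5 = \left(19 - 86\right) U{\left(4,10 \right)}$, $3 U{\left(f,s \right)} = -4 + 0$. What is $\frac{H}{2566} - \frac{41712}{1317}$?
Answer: $- \frac{106908755}{3379422} \approx -31.635$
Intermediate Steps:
$U{\left(f,s \right)} = - \frac{4}{3}$ ($U{\left(f,s \right)} = \frac{-4 + 0}{3} = \frac{1}{3} \left(-4\right) = - \frac{4}{3}$)
$H = \frac{283}{3}$ ($H = 5 + \left(19 - 86\right) \left(- \frac{4}{3}\right) = 5 - - \frac{268}{3} = 5 + \frac{268}{3} = \frac{283}{3} \approx 94.333$)
$\frac{H}{2566} - \frac{41712}{1317} = \frac{283}{3 \cdot 2566} - \frac{41712}{1317} = \frac{283}{3} \cdot \frac{1}{2566} - \frac{13904}{439} = \frac{283}{7698} - \frac{13904}{439} = - \frac{106908755}{3379422}$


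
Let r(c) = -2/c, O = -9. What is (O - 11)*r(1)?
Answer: 40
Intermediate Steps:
(O - 11)*r(1) = (-9 - 11)*(-2/1) = -(-40) = -20*(-2) = 40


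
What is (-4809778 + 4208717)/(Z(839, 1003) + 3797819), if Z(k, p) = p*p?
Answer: -601061/4803828 ≈ -0.12512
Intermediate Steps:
Z(k, p) = p**2
(-4809778 + 4208717)/(Z(839, 1003) + 3797819) = (-4809778 + 4208717)/(1003**2 + 3797819) = -601061/(1006009 + 3797819) = -601061/4803828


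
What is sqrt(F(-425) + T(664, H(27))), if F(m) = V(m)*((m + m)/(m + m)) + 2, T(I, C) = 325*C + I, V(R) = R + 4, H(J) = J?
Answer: 2*sqrt(2255) ≈ 94.974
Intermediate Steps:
V(R) = 4 + R
T(I, C) = I + 325*C
F(m) = 6 + m (F(m) = (4 + m)*((m + m)/(m + m)) + 2 = (4 + m)*((2*m)/((2*m))) + 2 = (4 + m)*((2*m)*(1/(2*m))) + 2 = (4 + m)*1 + 2 = (4 + m) + 2 = 6 + m)
sqrt(F(-425) + T(664, H(27))) = sqrt((6 - 425) + (664 + 325*27)) = sqrt(-419 + (664 + 8775)) = sqrt(-419 + 9439) = sqrt(9020) = 2*sqrt(2255)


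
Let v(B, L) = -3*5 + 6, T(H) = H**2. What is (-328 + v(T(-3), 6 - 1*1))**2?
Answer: 113569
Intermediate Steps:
v(B, L) = -9 (v(B, L) = -15 + 6 = -9)
(-328 + v(T(-3), 6 - 1*1))**2 = (-328 - 9)**2 = (-337)**2 = 113569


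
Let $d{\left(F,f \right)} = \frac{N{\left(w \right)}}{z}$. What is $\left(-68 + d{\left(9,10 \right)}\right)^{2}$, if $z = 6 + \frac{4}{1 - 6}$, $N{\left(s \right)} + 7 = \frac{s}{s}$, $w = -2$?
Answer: $\frac{808201}{169} \approx 4782.3$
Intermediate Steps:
$N{\left(s \right)} = -6$ ($N{\left(s \right)} = -7 + \frac{s}{s} = -7 + 1 = -6$)
$z = \frac{26}{5}$ ($z = 6 + \frac{4}{1 - 6} = 6 + \frac{4}{-5} = 6 + 4 \left(- \frac{1}{5}\right) = 6 - \frac{4}{5} = \frac{26}{5} \approx 5.2$)
$d{\left(F,f \right)} = - \frac{15}{13}$ ($d{\left(F,f \right)} = - \frac{6}{\frac{26}{5}} = \left(-6\right) \frac{5}{26} = - \frac{15}{13}$)
$\left(-68 + d{\left(9,10 \right)}\right)^{2} = \left(-68 - \frac{15}{13}\right)^{2} = \left(- \frac{899}{13}\right)^{2} = \frac{808201}{169}$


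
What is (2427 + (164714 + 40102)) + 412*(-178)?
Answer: 133907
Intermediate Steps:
(2427 + (164714 + 40102)) + 412*(-178) = (2427 + 204816) - 73336 = 207243 - 73336 = 133907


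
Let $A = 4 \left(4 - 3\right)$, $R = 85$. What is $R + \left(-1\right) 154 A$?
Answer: $-531$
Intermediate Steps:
$A = 4$ ($A = 4 \cdot 1 = 4$)
$R + \left(-1\right) 154 A = 85 + \left(-1\right) 154 \cdot 4 = 85 - 616 = -531$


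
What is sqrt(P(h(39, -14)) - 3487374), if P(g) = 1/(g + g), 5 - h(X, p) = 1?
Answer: I*sqrt(55797982)/4 ≈ 1867.5*I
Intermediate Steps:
h(X, p) = 4 (h(X, p) = 5 - 1*1 = 5 - 1 = 4)
P(g) = 1/(2*g)
sqrt(P(h(39, -14)) - 3487374) = sqrt((1/2)/4 - 3487374) = sqrt((1/2)*(1/4) - 3487374) = sqrt(1/8 - 3487374) = sqrt(-27898991/8) = I*sqrt(55797982)/4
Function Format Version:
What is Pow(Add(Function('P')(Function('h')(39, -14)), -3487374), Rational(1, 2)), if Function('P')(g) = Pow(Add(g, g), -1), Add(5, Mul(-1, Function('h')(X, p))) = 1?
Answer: Mul(Rational(1, 4), I, Pow(55797982, Rational(1, 2))) ≈ Mul(1867.5, I)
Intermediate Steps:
Function('h')(X, p) = 4 (Function('h')(X, p) = Add(5, Mul(-1, 1)) = Add(5, -1) = 4)
Function('P')(g) = Mul(Rational(1, 2), Pow(g, -1)) (Function('P')(g) = Pow(Mul(2, g), -1) = Mul(Rational(1, 2), Pow(g, -1)))
Pow(Add(Function('P')(Function('h')(39, -14)), -3487374), Rational(1, 2)) = Pow(Add(Mul(Rational(1, 2), Pow(4, -1)), -3487374), Rational(1, 2)) = Pow(Add(Mul(Rational(1, 2), Rational(1, 4)), -3487374), Rational(1, 2)) = Pow(Add(Rational(1, 8), -3487374), Rational(1, 2)) = Pow(Rational(-27898991, 8), Rational(1, 2)) = Mul(Rational(1, 4), I, Pow(55797982, Rational(1, 2)))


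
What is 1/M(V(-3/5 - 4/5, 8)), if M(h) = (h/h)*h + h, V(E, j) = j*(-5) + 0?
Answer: -1/80 ≈ -0.012500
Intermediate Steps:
V(E, j) = -5*j (V(E, j) = -5*j + 0 = -5*j)
M(h) = 2*h (M(h) = 1*h + h = h + h = 2*h)
1/M(V(-3/5 - 4/5, 8)) = 1/(2*(-5*8)) = 1/(2*(-40)) = 1/(-80) = -1/80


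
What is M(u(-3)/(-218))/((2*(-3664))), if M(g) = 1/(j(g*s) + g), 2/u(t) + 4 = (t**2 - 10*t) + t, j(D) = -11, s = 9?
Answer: 109/8786501 ≈ 1.2405e-5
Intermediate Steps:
u(t) = 2/(-4 + t**2 - 9*t) (u(t) = 2/(-4 + ((t**2 - 10*t) + t)) = 2/(-4 + (t**2 - 9*t)) = 2/(-4 + t**2 - 9*t))
M(g) = 1/(-11 + g)
M(u(-3)/(-218))/((2*(-3664))) = 1/((-11 + (2/(-4 + (-3)**2 - 9*(-3)))/(-218))*((2*(-3664)))) = 1/(-11 + (2/(-4 + 9 + 27))*(-1/218)*(-7328)) = -1/7328/(-11 + (2/32)*(-1/218)) = -1/7328/(-11 + (2*(1/32))*(-1/218)) = -1/7328/(-11 + (1/16)*(-1/218)) = -1/7328/(-11 - 1/3488) = -1/7328/(-38369/3488) = -3488/38369*(-1/7328) = 109/8786501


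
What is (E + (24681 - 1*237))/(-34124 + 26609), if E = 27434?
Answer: -51878/7515 ≈ -6.9033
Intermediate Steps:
(E + (24681 - 1*237))/(-34124 + 26609) = (27434 + (24681 - 1*237))/(-34124 + 26609) = (27434 + (24681 - 237))/(-7515) = (27434 + 24444)*(-1/7515) = 51878*(-1/7515) = -51878/7515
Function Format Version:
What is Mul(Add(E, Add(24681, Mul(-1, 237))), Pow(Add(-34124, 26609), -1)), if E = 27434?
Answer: Rational(-51878, 7515) ≈ -6.9033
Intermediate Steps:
Mul(Add(E, Add(24681, Mul(-1, 237))), Pow(Add(-34124, 26609), -1)) = Mul(Add(27434, Add(24681, Mul(-1, 237))), Pow(Add(-34124, 26609), -1)) = Mul(Add(27434, Add(24681, -237)), Pow(-7515, -1)) = Mul(Add(27434, 24444), Rational(-1, 7515)) = Mul(51878, Rational(-1, 7515)) = Rational(-51878, 7515)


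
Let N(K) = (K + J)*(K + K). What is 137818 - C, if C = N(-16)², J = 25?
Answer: 54874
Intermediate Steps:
N(K) = 2*K*(25 + K) (N(K) = (K + 25)*(K + K) = (25 + K)*(2*K) = 2*K*(25 + K))
C = 82944 (C = (2*(-16)*(25 - 16))² = (2*(-16)*9)² = (-288)² = 82944)
137818 - C = 137818 - 1*82944 = 137818 - 82944 = 54874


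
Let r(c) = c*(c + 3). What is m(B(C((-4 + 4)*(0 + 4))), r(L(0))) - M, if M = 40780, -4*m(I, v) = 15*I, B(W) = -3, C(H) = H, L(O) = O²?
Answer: -163075/4 ≈ -40769.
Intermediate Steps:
r(c) = c*(3 + c)
m(I, v) = -15*I/4
m(B(C((-4 + 4)*(0 + 4))), r(L(0))) - M = -15/4*(-3) - 1*40780 = 45/4 - 40780 = -163075/4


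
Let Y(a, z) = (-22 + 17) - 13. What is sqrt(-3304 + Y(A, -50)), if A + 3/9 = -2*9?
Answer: I*sqrt(3322) ≈ 57.637*I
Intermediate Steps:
A = -55/3 (A = -1/3 - 2*9 = -1/3 - 18 = -55/3 ≈ -18.333)
Y(a, z) = -18 (Y(a, z) = -5 - 13 = -18)
sqrt(-3304 + Y(A, -50)) = sqrt(-3304 - 18) = sqrt(-3322) = I*sqrt(3322)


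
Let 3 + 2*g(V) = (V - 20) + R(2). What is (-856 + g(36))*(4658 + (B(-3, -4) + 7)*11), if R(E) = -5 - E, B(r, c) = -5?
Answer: -3992040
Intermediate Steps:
g(V) = -15 + V/2 (g(V) = -3/2 + ((V - 20) + (-5 - 1*2))/2 = -3/2 + ((-20 + V) + (-5 - 2))/2 = -3/2 + ((-20 + V) - 7)/2 = -3/2 + (-27 + V)/2 = -3/2 + (-27/2 + V/2) = -15 + V/2)
(-856 + g(36))*(4658 + (B(-3, -4) + 7)*11) = (-856 + (-15 + (1/2)*36))*(4658 + (-5 + 7)*11) = (-856 + (-15 + 18))*(4658 + 2*11) = (-856 + 3)*(4658 + 22) = -853*4680 = -3992040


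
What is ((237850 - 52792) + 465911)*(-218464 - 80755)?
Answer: -194782293211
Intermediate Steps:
((237850 - 52792) + 465911)*(-218464 - 80755) = (185058 + 465911)*(-299219) = 650969*(-299219) = -194782293211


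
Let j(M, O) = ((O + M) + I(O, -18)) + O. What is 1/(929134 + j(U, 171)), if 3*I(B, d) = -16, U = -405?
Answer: 3/2787197 ≈ 1.0764e-6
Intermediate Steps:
I(B, d) = -16/3 (I(B, d) = (1/3)*(-16) = -16/3)
j(M, O) = -16/3 + M + 2*O (j(M, O) = ((O + M) - 16/3) + O = ((M + O) - 16/3) + O = (-16/3 + M + O) + O = -16/3 + M + 2*O)
1/(929134 + j(U, 171)) = 1/(929134 + (-16/3 - 405 + 2*171)) = 1/(929134 + (-16/3 - 405 + 342)) = 1/(929134 - 205/3) = 1/(2787197/3) = 3/2787197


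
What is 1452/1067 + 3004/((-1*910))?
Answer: -85634/44135 ≈ -1.9403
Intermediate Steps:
1452/1067 + 3004/((-1*910)) = 1452*(1/1067) + 3004/(-910) = 132/97 + 3004*(-1/910) = 132/97 - 1502/455 = -85634/44135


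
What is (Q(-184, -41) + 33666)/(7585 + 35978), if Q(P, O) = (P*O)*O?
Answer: -275638/43563 ≈ -6.3273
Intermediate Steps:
Q(P, O) = P*O² (Q(P, O) = (O*P)*O = P*O²)
(Q(-184, -41) + 33666)/(7585 + 35978) = (-184*(-41)² + 33666)/(7585 + 35978) = (-184*1681 + 33666)/43563 = (-309304 + 33666)*(1/43563) = -275638*1/43563 = -275638/43563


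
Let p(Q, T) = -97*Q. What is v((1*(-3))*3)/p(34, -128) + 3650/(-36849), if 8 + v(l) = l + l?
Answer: -5539813/60764001 ≈ -0.091169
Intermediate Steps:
v(l) = -8 + 2*l (v(l) = -8 + (l + l) = -8 + 2*l)
v((1*(-3))*3)/p(34, -128) + 3650/(-36849) = (-8 + 2*((1*(-3))*3))/((-97*34)) + 3650/(-36849) = (-8 + 2*(-3*3))/(-3298) + 3650*(-1/36849) = (-8 + 2*(-9))*(-1/3298) - 3650/36849 = (-8 - 18)*(-1/3298) - 3650/36849 = -26*(-1/3298) - 3650/36849 = 13/1649 - 3650/36849 = -5539813/60764001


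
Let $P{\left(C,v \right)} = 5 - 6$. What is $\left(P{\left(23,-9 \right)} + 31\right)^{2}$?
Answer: $900$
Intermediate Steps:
$P{\left(C,v \right)} = -1$ ($P{\left(C,v \right)} = 5 - 6 = -1$)
$\left(P{\left(23,-9 \right)} + 31\right)^{2} = \left(-1 + 31\right)^{2} = 30^{2} = 900$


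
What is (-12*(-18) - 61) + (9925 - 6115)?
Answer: 3965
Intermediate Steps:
(-12*(-18) - 61) + (9925 - 6115) = (216 - 61) + 3810 = 155 + 3810 = 3965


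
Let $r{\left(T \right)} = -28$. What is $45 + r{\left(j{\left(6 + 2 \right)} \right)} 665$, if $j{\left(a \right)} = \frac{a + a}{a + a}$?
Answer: $-18575$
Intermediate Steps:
$j{\left(a \right)} = 1$ ($j{\left(a \right)} = \frac{2 a}{2 a} = 2 a \frac{1}{2 a} = 1$)
$45 + r{\left(j{\left(6 + 2 \right)} \right)} 665 = 45 - 18620 = -18575$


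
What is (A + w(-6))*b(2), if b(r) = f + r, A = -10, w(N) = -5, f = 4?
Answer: -90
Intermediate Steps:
b(r) = 4 + r
(A + w(-6))*b(2) = (-10 - 5)*(4 + 2) = -15*6 = -90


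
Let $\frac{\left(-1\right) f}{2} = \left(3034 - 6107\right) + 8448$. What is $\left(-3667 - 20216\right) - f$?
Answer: $-13133$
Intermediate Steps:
$f = -10750$ ($f = - 2 \left(\left(3034 - 6107\right) + 8448\right) = - 2 \left(-3073 + 8448\right) = \left(-2\right) 5375 = -10750$)
$\left(-3667 - 20216\right) - f = \left(-3667 - 20216\right) - -10750 = \left(-3667 - 20216\right) + 10750 = -23883 + 10750 = -13133$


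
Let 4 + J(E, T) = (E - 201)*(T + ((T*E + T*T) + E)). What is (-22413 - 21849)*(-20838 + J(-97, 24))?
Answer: -23149380096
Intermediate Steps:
J(E, T) = -4 + (-201 + E)*(E + T + T**2 + E*T) (J(E, T) = -4 + (E - 201)*(T + ((T*E + T*T) + E)) = -4 + (-201 + E)*(T + ((E*T + T**2) + E)) = -4 + (-201 + E)*(T + ((T**2 + E*T) + E)) = -4 + (-201 + E)*(T + (E + T**2 + E*T)) = -4 + (-201 + E)*(E + T + T**2 + E*T))
(-22413 - 21849)*(-20838 + J(-97, 24)) = (-22413 - 21849)*(-20838 + (-4 + (-97)**2 - 201*(-97) - 201*24 - 201*24**2 - 97*24**2 + 24*(-97)**2 - 200*(-97)*24)) = -44262*(-20838 + (-4 + 9409 + 19497 - 4824 - 201*576 - 97*576 + 24*9409 + 465600)) = -44262*(-20838 + (-4 + 9409 + 19497 - 4824 - 115776 - 55872 + 225816 + 465600)) = -44262*(-20838 + 543846) = -44262*523008 = -23149380096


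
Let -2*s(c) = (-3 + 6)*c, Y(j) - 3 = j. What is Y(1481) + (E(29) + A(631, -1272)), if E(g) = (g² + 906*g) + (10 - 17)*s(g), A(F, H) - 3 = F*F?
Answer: 854135/2 ≈ 4.2707e+5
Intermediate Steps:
Y(j) = 3 + j
s(c) = -3*c/2 (s(c) = -(-3 + 6)*c/2 = -3*c/2)
A(F, H) = 3 + F² (A(F, H) = 3 + F*F = 3 + F²)
E(g) = g² + 1833*g/2 (E(g) = (g² + 906*g) + (10 - 17)*(-3*g/2) = (g² + 906*g) - (-21)*g/2 = (g² + 906*g) + 21*g/2 = g² + 1833*g/2)
Y(1481) + (E(29) + A(631, -1272)) = (3 + 1481) + ((½)*29*(1833 + 2*29) + (3 + 631²)) = 1484 + ((½)*29*(1833 + 58) + (3 + 398161)) = 1484 + ((½)*29*1891 + 398164) = 1484 + (54839/2 + 398164) = 1484 + 851167/2 = 854135/2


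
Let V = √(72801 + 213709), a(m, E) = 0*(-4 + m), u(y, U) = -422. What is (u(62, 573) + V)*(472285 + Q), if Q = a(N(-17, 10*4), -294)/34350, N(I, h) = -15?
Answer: -199304270 + 472285*√286510 ≈ 5.3494e+7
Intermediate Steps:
a(m, E) = 0
V = √286510 ≈ 535.27
Q = 0 (Q = 0/34350 = 0*(1/34350) = 0)
(u(62, 573) + V)*(472285 + Q) = (-422 + √286510)*(472285 + 0) = (-422 + √286510)*472285 = -199304270 + 472285*√286510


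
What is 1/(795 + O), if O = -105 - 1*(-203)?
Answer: 1/893 ≈ 0.0011198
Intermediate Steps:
O = 98 (O = -105 + 203 = 98)
1/(795 + O) = 1/(795 + 98) = 1/893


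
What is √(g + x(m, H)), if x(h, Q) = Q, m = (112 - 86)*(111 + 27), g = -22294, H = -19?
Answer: I*√22313 ≈ 149.38*I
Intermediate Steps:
m = 3588 (m = 26*138 = 3588)
√(g + x(m, H)) = √(-22294 - 19) = √(-22313) = I*√22313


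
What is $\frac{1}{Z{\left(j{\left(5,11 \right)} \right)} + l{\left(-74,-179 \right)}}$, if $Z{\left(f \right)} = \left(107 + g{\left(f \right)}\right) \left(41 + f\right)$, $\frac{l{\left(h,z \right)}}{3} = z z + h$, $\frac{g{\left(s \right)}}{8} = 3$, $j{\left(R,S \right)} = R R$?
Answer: $\frac{1}{104547} \approx 9.5651 \cdot 10^{-6}$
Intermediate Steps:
$j{\left(R,S \right)} = R^{2}$
$g{\left(s \right)} = 24$ ($g{\left(s \right)} = 8 \cdot 3 = 24$)
$l{\left(h,z \right)} = 3 h + 3 z^{2}$ ($l{\left(h,z \right)} = 3 \left(z z + h\right) = 3 \left(z^{2} + h\right) = 3 \left(h + z^{2}\right) = 3 h + 3 z^{2}$)
$Z{\left(f \right)} = 5371 + 131 f$ ($Z{\left(f \right)} = \left(107 + 24\right) \left(41 + f\right) = 131 \left(41 + f\right) = 5371 + 131 f$)
$\frac{1}{Z{\left(j{\left(5,11 \right)} \right)} + l{\left(-74,-179 \right)}} = \frac{1}{\left(5371 + 131 \cdot 5^{2}\right) + \left(3 \left(-74\right) + 3 \left(-179\right)^{2}\right)} = \frac{1}{\left(5371 + 131 \cdot 25\right) + \left(-222 + 3 \cdot 32041\right)} = \frac{1}{\left(5371 + 3275\right) + \left(-222 + 96123\right)} = \frac{1}{8646 + 95901} = \frac{1}{104547}$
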